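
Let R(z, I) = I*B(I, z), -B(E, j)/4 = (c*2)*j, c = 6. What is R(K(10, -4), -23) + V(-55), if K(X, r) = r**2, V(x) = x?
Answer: 17609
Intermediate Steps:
B(E, j) = -48*j (B(E, j) = -4*6*2*j = -48*j)
R(z, I) = -48*I*z (R(z, I) = I*(-48*z) = -48*I*z)
R(K(10, -4), -23) + V(-55) = -48*(-23)*(-4)**2 - 55 = -48*(-23)*16 - 55 = 17664 - 55 = 17609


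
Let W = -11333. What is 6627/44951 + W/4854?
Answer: -477262225/218192154 ≈ -2.1873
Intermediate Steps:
6627/44951 + W/4854 = 6627/44951 - 11333/4854 = -477262225/218192154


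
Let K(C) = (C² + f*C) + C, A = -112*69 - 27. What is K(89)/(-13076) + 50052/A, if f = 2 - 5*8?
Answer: -57530841/8450365 ≈ -6.8081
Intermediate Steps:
A = -7755 (A = -7728 - 27 = -7755)
f = -38 (f = 2 - 40 = -38)
K(C) = C² - 37*C (K(C) = (C² - 38*C) + C = C² - 37*C)
K(89)/(-13076) + 50052/A = (89*(-37 + 89))/(-13076) + 50052/(-7755) = (89*52)*(-1/13076) + 50052*(-1/7755) = 4628*(-1/13076) - 16684/2585 = -1157/3269 - 16684/2585 = -57530841/8450365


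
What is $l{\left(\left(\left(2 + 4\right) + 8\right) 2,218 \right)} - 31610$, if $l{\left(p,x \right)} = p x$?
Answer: $-25506$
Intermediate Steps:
$l{\left(\left(\left(2 + 4\right) + 8\right) 2,218 \right)} - 31610 = \left(\left(2 + 4\right) + 8\right) 2 \cdot 218 - 31610 = \left(6 + 8\right) 2 \cdot 218 - 31610 = 14 \cdot 2 \cdot 218 - 31610 = 28 \cdot 218 - 31610 = 6104 - 31610 = -25506$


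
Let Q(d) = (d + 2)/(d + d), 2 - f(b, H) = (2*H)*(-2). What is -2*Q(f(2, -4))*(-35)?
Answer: 30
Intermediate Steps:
f(b, H) = 2 + 4*H (f(b, H) = 2 - 2*H*(-2) = 2 - (-4)*H = 2 + 4*H)
Q(d) = (2 + d)/(2*d) (Q(d) = (2 + d)/((2*d)) = (2 + d)*(1/(2*d)) = (2 + d)/(2*d))
-2*Q(f(2, -4))*(-35) = -(2 + (2 + 4*(-4)))/(2 + 4*(-4))*(-35) = -(2 + (2 - 16))/(2 - 16)*(-35) = -(2 - 14)/(-14)*(-35) = -(-1)*(-12)/14*(-35) = -2*3/7*(-35) = -6/7*(-35) = 30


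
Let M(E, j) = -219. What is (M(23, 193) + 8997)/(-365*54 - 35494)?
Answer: -4389/27602 ≈ -0.15901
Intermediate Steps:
(M(23, 193) + 8997)/(-365*54 - 35494) = (-219 + 8997)/(-365*54 - 35494) = 8778/(-19710 - 35494) = 8778/(-55204) = 8778*(-1/55204) = -4389/27602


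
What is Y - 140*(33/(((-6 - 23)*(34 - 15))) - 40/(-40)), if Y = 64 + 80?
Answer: 6824/551 ≈ 12.385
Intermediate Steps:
Y = 144
Y - 140*(33/(((-6 - 23)*(34 - 15))) - 40/(-40)) = 144 - 140*(33/(((-6 - 23)*(34 - 15))) - 40/(-40)) = 144 - 140*(33/((-29*19)) - 40*(-1/40)) = 144 - 140*(33/(-551) + 1) = 144 - 140*(33*(-1/551) + 1) = 144 - 140*(-33/551 + 1) = 144 - 140*518/551 = 144 - 72520/551 = 6824/551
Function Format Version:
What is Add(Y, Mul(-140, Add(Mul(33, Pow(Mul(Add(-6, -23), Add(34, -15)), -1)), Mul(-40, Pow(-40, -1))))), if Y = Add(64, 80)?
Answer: Rational(6824, 551) ≈ 12.385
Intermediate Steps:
Y = 144
Add(Y, Mul(-140, Add(Mul(33, Pow(Mul(Add(-6, -23), Add(34, -15)), -1)), Mul(-40, Pow(-40, -1))))) = Add(144, Mul(-140, Add(Mul(33, Pow(Mul(Add(-6, -23), Add(34, -15)), -1)), Mul(-40, Pow(-40, -1))))) = Add(144, Mul(-140, Add(Mul(33, Pow(Mul(-29, 19), -1)), Mul(-40, Rational(-1, 40))))) = Add(144, Mul(-140, Add(Mul(33, Pow(-551, -1)), 1))) = Add(144, Mul(-140, Add(Mul(33, Rational(-1, 551)), 1))) = Add(144, Mul(-140, Add(Rational(-33, 551), 1))) = Add(144, Mul(-140, Rational(518, 551))) = Add(144, Rational(-72520, 551)) = Rational(6824, 551)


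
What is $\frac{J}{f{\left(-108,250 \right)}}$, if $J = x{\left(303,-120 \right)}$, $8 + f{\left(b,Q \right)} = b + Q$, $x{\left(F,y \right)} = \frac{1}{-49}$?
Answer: $- \frac{1}{6566} \approx -0.0001523$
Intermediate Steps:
$x{\left(F,y \right)} = - \frac{1}{49}$
$f{\left(b,Q \right)} = -8 + Q + b$ ($f{\left(b,Q \right)} = -8 + \left(b + Q\right) = -8 + \left(Q + b\right) = -8 + Q + b$)
$J = - \frac{1}{49} \approx -0.020408$
$\frac{J}{f{\left(-108,250 \right)}} = - \frac{1}{49 \left(-8 + 250 - 108\right)} = - \frac{1}{49 \cdot 134} = \left(- \frac{1}{49}\right) \frac{1}{134} = - \frac{1}{6566}$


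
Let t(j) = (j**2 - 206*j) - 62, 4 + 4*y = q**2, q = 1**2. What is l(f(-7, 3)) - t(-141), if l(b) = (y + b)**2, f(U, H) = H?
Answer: -781759/16 ≈ -48860.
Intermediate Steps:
q = 1
y = -3/4 (y = -1 + (1/4)*1**2 = -1 + (1/4)*1 = -1 + 1/4 = -3/4 ≈ -0.75000)
l(b) = (-3/4 + b)**2
t(j) = -62 + j**2 - 206*j
l(f(-7, 3)) - t(-141) = (-3 + 4*3)**2/16 - (-62 + (-141)**2 - 206*(-141)) = (-3 + 12)**2/16 - (-62 + 19881 + 29046) = (1/16)*9**2 - 1*48865 = (1/16)*81 - 48865 = 81/16 - 48865 = -781759/16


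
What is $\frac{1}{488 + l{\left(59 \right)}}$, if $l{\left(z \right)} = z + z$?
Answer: $\frac{1}{606} \approx 0.0016502$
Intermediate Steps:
$l{\left(z \right)} = 2 z$
$\frac{1}{488 + l{\left(59 \right)}} = \frac{1}{488 + 2 \cdot 59} = \frac{1}{488 + 118} = \frac{1}{606}$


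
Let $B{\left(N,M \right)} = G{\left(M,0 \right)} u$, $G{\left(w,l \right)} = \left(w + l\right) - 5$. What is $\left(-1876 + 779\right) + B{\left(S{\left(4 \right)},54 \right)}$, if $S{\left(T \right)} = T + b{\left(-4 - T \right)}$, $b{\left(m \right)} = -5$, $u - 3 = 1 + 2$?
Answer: $-803$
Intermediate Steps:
$u = 6$ ($u = 3 + \left(1 + 2\right) = 3 + 3 = 6$)
$G{\left(w,l \right)} = -5 + l + w$ ($G{\left(w,l \right)} = \left(l + w\right) - 5 = -5 + l + w$)
$S{\left(T \right)} = -5 + T$ ($S{\left(T \right)} = T - 5 = -5 + T$)
$B{\left(N,M \right)} = -30 + 6 M$ ($B{\left(N,M \right)} = \left(-5 + 0 + M\right) 6 = \left(-5 + M\right) 6 = -30 + 6 M$)
$\left(-1876 + 779\right) + B{\left(S{\left(4 \right)},54 \right)} = \left(-1876 + 779\right) + \left(-30 + 6 \cdot 54\right) = -1097 + \left(-30 + 324\right) = -1097 + 294 = -803$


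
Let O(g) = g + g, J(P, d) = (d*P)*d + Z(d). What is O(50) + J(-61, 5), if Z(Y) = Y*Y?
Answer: -1400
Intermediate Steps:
Z(Y) = Y²
J(P, d) = d² + P*d² (J(P, d) = (d*P)*d + d² = (P*d)*d + d² = P*d² + d² = d² + P*d²)
O(g) = 2*g
O(50) + J(-61, 5) = 2*50 + 5²*(1 - 61) = 100 + 25*(-60) = 100 - 1500 = -1400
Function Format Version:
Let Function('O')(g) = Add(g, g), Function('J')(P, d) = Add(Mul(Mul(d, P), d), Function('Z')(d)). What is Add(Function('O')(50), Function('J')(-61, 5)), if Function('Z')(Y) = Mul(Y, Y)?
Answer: -1400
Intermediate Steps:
Function('Z')(Y) = Pow(Y, 2)
Function('J')(P, d) = Add(Pow(d, 2), Mul(P, Pow(d, 2))) (Function('J')(P, d) = Add(Mul(Mul(d, P), d), Pow(d, 2)) = Add(Mul(Mul(P, d), d), Pow(d, 2)) = Add(Mul(P, Pow(d, 2)), Pow(d, 2)) = Add(Pow(d, 2), Mul(P, Pow(d, 2))))
Function('O')(g) = Mul(2, g)
Add(Function('O')(50), Function('J')(-61, 5)) = Add(Mul(2, 50), Mul(Pow(5, 2), Add(1, -61))) = Add(100, Mul(25, -60)) = Add(100, -1500) = -1400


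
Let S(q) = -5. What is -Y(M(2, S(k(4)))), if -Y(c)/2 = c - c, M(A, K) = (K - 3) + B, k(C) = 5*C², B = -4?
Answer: 0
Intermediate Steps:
M(A, K) = -7 + K (M(A, K) = (K - 3) - 4 = (-3 + K) - 4 = -7 + K)
Y(c) = 0 (Y(c) = -2*(c - c) = -2*0 = 0)
-Y(M(2, S(k(4)))) = -1*0 = 0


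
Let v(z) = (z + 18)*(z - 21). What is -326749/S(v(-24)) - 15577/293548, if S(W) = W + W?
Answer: -11990615879/19814490 ≈ -605.14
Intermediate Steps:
v(z) = (-21 + z)*(18 + z) (v(z) = (18 + z)*(-21 + z) = (-21 + z)*(18 + z))
S(W) = 2*W
-326749/S(v(-24)) - 15577/293548 = -326749*1/(2*(-378 + (-24)**2 - 3*(-24))) - 15577/293548 = -326749*1/(2*(-378 + 576 + 72)) - 15577*1/293548 = -326749/(2*270) - 15577/293548 = -326749/540 - 15577/293548 = -11990615879/19814490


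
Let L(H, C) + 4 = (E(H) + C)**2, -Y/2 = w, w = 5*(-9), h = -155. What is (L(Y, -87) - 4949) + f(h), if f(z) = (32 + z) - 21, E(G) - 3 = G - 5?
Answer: -5096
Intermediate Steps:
E(G) = -2 + G (E(G) = 3 + (G - 5) = 3 + (-5 + G) = -2 + G)
f(z) = 11 + z
w = -45
Y = 90 (Y = -2*(-45) = 90)
L(H, C) = -4 + (-2 + C + H)**2 (L(H, C) = -4 + ((-2 + H) + C)**2 = -4 + (-2 + C + H)**2)
(L(Y, -87) - 4949) + f(h) = ((-4 + (-2 - 87 + 90)**2) - 4949) + (11 - 155) = ((-4 + 1**2) - 4949) - 144 = ((-4 + 1) - 4949) - 144 = (-3 - 4949) - 144 = -4952 - 144 = -5096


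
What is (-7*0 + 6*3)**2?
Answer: 324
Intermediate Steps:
(-7*0 + 6*3)**2 = (0 + 18)**2 = 18**2 = 324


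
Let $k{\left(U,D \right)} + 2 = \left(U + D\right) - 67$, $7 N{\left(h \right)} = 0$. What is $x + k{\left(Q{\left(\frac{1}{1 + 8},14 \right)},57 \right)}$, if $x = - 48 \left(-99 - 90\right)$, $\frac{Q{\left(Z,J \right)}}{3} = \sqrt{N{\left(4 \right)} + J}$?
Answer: $9060 + 3 \sqrt{14} \approx 9071.2$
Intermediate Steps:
$N{\left(h \right)} = 0$ ($N{\left(h \right)} = \frac{1}{7} \cdot 0 = 0$)
$Q{\left(Z,J \right)} = 3 \sqrt{J}$ ($Q{\left(Z,J \right)} = 3 \sqrt{0 + J} = 3 \sqrt{J}$)
$x = 9072$ ($x = \left(-48\right) \left(-189\right) = 9072$)
$k{\left(U,D \right)} = -69 + D + U$ ($k{\left(U,D \right)} = -2 - \left(67 - D - U\right) = -2 + \left(-67 + D + U\right) = -69 + D + U$)
$x + k{\left(Q{\left(\frac{1}{1 + 8},14 \right)},57 \right)} = 9072 + \left(-69 + 57 + 3 \sqrt{14}\right) = 9072 - \left(12 - 3 \sqrt{14}\right) = 9060 + 3 \sqrt{14}$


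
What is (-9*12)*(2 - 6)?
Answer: 432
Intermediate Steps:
(-9*12)*(2 - 6) = -108*(-4) = 432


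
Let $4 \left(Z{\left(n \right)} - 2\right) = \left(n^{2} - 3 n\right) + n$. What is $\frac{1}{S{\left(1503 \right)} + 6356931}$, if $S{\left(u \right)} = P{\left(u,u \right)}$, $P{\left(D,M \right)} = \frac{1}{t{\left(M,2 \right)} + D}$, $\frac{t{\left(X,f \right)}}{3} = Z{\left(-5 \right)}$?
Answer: $\frac{6141}{39037913275} \approx 1.5731 \cdot 10^{-7}$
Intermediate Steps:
$Z{\left(n \right)} = 2 - \frac{n}{2} + \frac{n^{2}}{4}$ ($Z{\left(n \right)} = 2 + \frac{\left(n^{2} - 3 n\right) + n}{4} = 2 + \frac{n^{2} - 2 n}{4} = 2 + \left(- \frac{n}{2} + \frac{n^{2}}{4}\right) = 2 - \frac{n}{2} + \frac{n^{2}}{4}$)
$t{\left(X,f \right)} = \frac{129}{4}$ ($t{\left(X,f \right)} = 3 \left(2 - - \frac{5}{2} + \frac{\left(-5\right)^{2}}{4}\right) = 3 \left(2 + \frac{5}{2} + \frac{1}{4} \cdot 25\right) = 3 \left(2 + \frac{5}{2} + \frac{25}{4}\right) = 3 \cdot \frac{43}{4} = \frac{129}{4}$)
$P{\left(D,M \right)} = \frac{1}{\frac{129}{4} + D}$
$S{\left(u \right)} = \frac{4}{129 + 4 u}$
$\frac{1}{S{\left(1503 \right)} + 6356931} = \frac{1}{\frac{4}{129 + 4 \cdot 1503} + 6356931} = \frac{1}{\frac{4}{129 + 6012} + 6356931} = \frac{1}{\frac{4}{6141} + 6356931} = \frac{1}{\frac{39037913275}{6141}} = \frac{6141}{39037913275}$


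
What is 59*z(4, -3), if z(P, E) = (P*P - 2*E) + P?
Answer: 1534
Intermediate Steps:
z(P, E) = P + P**2 - 2*E (z(P, E) = (P**2 - 2*E) + P = P + P**2 - 2*E)
59*z(4, -3) = 59*(4 + 4**2 - 2*(-3)) = 59*(4 + 16 + 6) = 59*26 = 1534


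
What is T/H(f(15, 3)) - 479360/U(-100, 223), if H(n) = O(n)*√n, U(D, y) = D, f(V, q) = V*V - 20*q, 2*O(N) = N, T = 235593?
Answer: 23968/5 + 52354*√165/3025 ≈ 5015.9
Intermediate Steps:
O(N) = N/2
f(V, q) = V² - 20*q
H(n) = n^(3/2)/2 (H(n) = (n/2)*√n = n^(3/2)/2)
T/H(f(15, 3)) - 479360/U(-100, 223) = 235593/(((15² - 20*3)^(3/2)/2)) - 479360/(-100) = 235593/(((225 - 60)^(3/2)/2)) - 479360*(-1/100) = 235593/((165^(3/2)/2)) + 23968/5 = 235593/(((165*√165)/2)) + 23968/5 = 235593/((165*√165/2)) + 23968/5 = 235593*(2*√165/27225) + 23968/5 = 52354*√165/3025 + 23968/5 = 23968/5 + 52354*√165/3025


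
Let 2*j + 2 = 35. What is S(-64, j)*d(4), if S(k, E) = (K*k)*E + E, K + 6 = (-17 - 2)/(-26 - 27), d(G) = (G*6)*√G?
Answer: 15197688/53 ≈ 2.8675e+5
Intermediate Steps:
j = 33/2 (j = -1 + (½)*35 = -1 + 35/2 = 33/2 ≈ 16.500)
d(G) = 6*G^(3/2) (d(G) = (6*G)*√G = 6*G^(3/2))
K = -299/53 (K = -6 + (-17 - 2)/(-26 - 27) = -6 - 19/(-53) = -6 - 19*(-1/53) = -6 + 19/53 = -299/53 ≈ -5.6415)
S(k, E) = E - 299*E*k/53 (S(k, E) = (-299*k/53)*E + E = -299*E*k/53 + E = E - 299*E*k/53)
S(-64, j)*d(4) = ((1/53)*(33/2)*(53 - 299*(-64)))*(6*4^(3/2)) = ((1/53)*(33/2)*(53 + 19136))*(6*8) = ((1/53)*(33/2)*19189)*48 = (633237/106)*48 = 15197688/53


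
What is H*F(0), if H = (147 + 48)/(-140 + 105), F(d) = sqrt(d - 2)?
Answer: -39*I*sqrt(2)/7 ≈ -7.8792*I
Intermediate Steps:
F(d) = sqrt(-2 + d)
H = -39/7 (H = 195/(-35) = 195*(-1/35) = -39/7 ≈ -5.5714)
H*F(0) = -39*sqrt(-2 + 0)/7 = -39*I*sqrt(2)/7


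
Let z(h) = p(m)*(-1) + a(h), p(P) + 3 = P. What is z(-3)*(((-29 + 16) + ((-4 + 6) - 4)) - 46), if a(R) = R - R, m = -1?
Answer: -244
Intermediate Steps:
p(P) = -3 + P
a(R) = 0
z(h) = 4 (z(h) = (-3 - 1)*(-1) + 0 = -4*(-1) + 0 = 4 + 0 = 4)
z(-3)*(((-29 + 16) + ((-4 + 6) - 4)) - 46) = 4*(((-29 + 16) + ((-4 + 6) - 4)) - 46) = 4*((-13 + (2 - 4)) - 46) = 4*((-13 - 2) - 46) = 4*(-15 - 46) = 4*(-61) = -244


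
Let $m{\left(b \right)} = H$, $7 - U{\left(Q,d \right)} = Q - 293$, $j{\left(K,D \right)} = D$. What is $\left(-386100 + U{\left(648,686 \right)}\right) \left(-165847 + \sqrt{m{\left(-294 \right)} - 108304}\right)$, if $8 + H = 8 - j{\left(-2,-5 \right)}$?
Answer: $64091241456 - 386448 i \sqrt{108299} \approx 6.4091 \cdot 10^{10} - 1.2718 \cdot 10^{8} i$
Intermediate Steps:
$U{\left(Q,d \right)} = 300 - Q$ ($U{\left(Q,d \right)} = 7 - \left(Q - 293\right) = 7 - \left(-293 + Q\right) = 300 - Q$)
$H = 5$ ($H = -8 + \left(8 - -5\right) = -8 + \left(8 + 5\right) = -8 + 13 = 5$)
$m{\left(b \right)} = 5$
$\left(-386100 + U{\left(648,686 \right)}\right) \left(-165847 + \sqrt{m{\left(-294 \right)} - 108304}\right) = \left(-386100 + \left(300 - 648\right)\right) \left(-165847 + \sqrt{5 - 108304}\right) = \left(-386100 + \left(300 - 648\right)\right) \left(-165847 + \sqrt{-108299}\right) = \left(-386100 - 348\right) \left(-165847 + i \sqrt{108299}\right) = - 386448 \left(-165847 + i \sqrt{108299}\right) = 64091241456 - 386448 i \sqrt{108299}$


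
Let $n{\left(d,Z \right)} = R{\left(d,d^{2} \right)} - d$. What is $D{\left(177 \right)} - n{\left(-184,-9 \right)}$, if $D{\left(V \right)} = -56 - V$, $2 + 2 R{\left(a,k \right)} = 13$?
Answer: $- \frac{845}{2} \approx -422.5$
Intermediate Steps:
$R{\left(a,k \right)} = \frac{11}{2}$ ($R{\left(a,k \right)} = -1 + \frac{1}{2} \cdot 13 = -1 + \frac{13}{2} = \frac{11}{2}$)
$n{\left(d,Z \right)} = \frac{11}{2} - d$
$D{\left(177 \right)} - n{\left(-184,-9 \right)} = \left(-56 - 177\right) - \left(\frac{11}{2} - -184\right) = \left(-56 - 177\right) - \left(\frac{11}{2} + 184\right) = -233 - \frac{379}{2} = - \frac{845}{2}$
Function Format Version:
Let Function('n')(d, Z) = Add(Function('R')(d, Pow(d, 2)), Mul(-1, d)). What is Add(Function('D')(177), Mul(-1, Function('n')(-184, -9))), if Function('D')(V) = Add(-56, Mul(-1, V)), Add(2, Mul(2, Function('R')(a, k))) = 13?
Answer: Rational(-845, 2) ≈ -422.50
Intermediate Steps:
Function('R')(a, k) = Rational(11, 2) (Function('R')(a, k) = Add(-1, Mul(Rational(1, 2), 13)) = Add(-1, Rational(13, 2)) = Rational(11, 2))
Function('n')(d, Z) = Add(Rational(11, 2), Mul(-1, d))
Add(Function('D')(177), Mul(-1, Function('n')(-184, -9))) = Add(Add(-56, Mul(-1, 177)), Mul(-1, Add(Rational(11, 2), Mul(-1, -184)))) = Add(Add(-56, -177), Mul(-1, Add(Rational(11, 2), 184))) = Add(-233, Mul(-1, Rational(379, 2))) = Add(-233, Rational(-379, 2)) = Rational(-845, 2)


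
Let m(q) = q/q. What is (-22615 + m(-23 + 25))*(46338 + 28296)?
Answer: -1687773276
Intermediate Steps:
m(q) = 1
(-22615 + m(-23 + 25))*(46338 + 28296) = (-22615 + 1)*(46338 + 28296) = -22614*74634 = -1687773276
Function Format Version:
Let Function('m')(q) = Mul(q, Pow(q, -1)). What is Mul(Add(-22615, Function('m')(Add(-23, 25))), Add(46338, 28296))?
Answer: -1687773276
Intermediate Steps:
Function('m')(q) = 1
Mul(Add(-22615, Function('m')(Add(-23, 25))), Add(46338, 28296)) = Mul(Add(-22615, 1), Add(46338, 28296)) = Mul(-22614, 74634) = -1687773276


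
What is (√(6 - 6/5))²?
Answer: 24/5 ≈ 4.8000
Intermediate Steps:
(√(6 - 6/5))² = (√(24/5))² = (2*√30/5)² = 24/5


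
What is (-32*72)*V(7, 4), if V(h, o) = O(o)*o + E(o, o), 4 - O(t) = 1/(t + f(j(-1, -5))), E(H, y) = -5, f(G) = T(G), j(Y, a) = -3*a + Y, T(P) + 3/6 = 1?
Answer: -23296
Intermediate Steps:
T(P) = ½ (T(P) = -½ + 1 = ½)
j(Y, a) = Y - 3*a
f(G) = ½
O(t) = 4 - 1/(½ + t) (O(t) = 4 - 1/(t + ½) = 4 - 1/(½ + t))
V(h, o) = -5 + 2*o*(1 + 4*o)/(1 + 2*o) (V(h, o) = (2*(1 + 4*o)/(1 + 2*o))*o - 5 = 2*o*(1 + 4*o)/(1 + 2*o) - 5 = -5 + 2*o*(1 + 4*o)/(1 + 2*o))
(-32*72)*V(7, 4) = (-32*72)*((-5 - 8*4 + 8*4²)/(1 + 2*4)) = -2304*(-5 - 32 + 8*16)/(1 + 8) = -2304*(-5 - 32 + 128)/9 = -256*91 = -2304*91/9 = -23296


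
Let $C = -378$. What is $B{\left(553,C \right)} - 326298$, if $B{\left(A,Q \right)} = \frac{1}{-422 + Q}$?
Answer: $- \frac{261038401}{800} \approx -3.263 \cdot 10^{5}$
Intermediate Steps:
$B{\left(553,C \right)} - 326298 = \frac{1}{-422 - 378} - 326298 = \frac{1}{-800} - 326298 = - \frac{1}{800} - 326298 = - \frac{261038401}{800}$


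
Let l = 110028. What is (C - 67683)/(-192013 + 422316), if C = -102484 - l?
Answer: -280195/230303 ≈ -1.2166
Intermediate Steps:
C = -212512 (C = -102484 - 1*110028 = -102484 - 110028 = -212512)
(C - 67683)/(-192013 + 422316) = (-212512 - 67683)/(-192013 + 422316) = -280195/230303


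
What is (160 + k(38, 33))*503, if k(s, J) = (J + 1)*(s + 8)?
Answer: 867172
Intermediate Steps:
k(s, J) = (1 + J)*(8 + s)
(160 + k(38, 33))*503 = (160 + (8 + 38 + 8*33 + 33*38))*503 = (160 + (8 + 38 + 264 + 1254))*503 = (160 + 1564)*503 = 1724*503 = 867172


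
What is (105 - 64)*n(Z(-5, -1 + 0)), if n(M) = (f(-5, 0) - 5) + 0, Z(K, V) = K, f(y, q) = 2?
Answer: -123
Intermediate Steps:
n(M) = -3 (n(M) = (2 - 5) + 0 = -3 + 0 = -3)
(105 - 64)*n(Z(-5, -1 + 0)) = (105 - 64)*(-3) = 41*(-3) = -123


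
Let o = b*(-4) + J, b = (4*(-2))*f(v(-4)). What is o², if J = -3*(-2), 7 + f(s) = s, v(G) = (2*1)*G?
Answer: 224676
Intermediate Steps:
v(G) = 2*G
f(s) = -7 + s
J = 6
b = 120 (b = (4*(-2))*(-7 + 2*(-4)) = -8*(-7 - 8) = -8*(-15) = 120)
o = -474 (o = 120*(-4) + 6 = -480 + 6 = -474)
o² = (-474)² = 224676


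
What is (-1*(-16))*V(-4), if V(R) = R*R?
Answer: 256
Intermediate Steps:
V(R) = R**2
(-1*(-16))*V(-4) = -1*(-16)*(-4)**2 = 16*16 = 256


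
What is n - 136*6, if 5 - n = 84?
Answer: -895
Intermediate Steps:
n = -79 (n = 5 - 1*84 = 5 - 84 = -79)
n - 136*6 = -79 - 136*6 = -79 - 816 = -895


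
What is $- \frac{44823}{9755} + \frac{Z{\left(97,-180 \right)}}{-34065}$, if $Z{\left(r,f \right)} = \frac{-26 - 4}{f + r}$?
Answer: $- \frac{8448841249}{1838749215} \approx -4.5949$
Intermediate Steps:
$Z{\left(r,f \right)} = - \frac{30}{f + r}$
$- \frac{44823}{9755} + \frac{Z{\left(97,-180 \right)}}{-34065} = - \frac{44823}{9755} + \frac{\left(-30\right) \frac{1}{-180 + 97}}{-34065} = \left(-44823\right) \frac{1}{9755} + - \frac{30}{-83} \left(- \frac{1}{34065}\right) = - \frac{44823}{9755} + \left(-30\right) \left(- \frac{1}{83}\right) \left(- \frac{1}{34065}\right) = - \frac{44823}{9755} + \frac{30}{83} \left(- \frac{1}{34065}\right) = - \frac{44823}{9755} - \frac{2}{188493} = - \frac{8448841249}{1838749215}$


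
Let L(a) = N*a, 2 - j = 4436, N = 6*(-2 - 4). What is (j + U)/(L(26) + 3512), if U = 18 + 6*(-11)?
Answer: -2241/1288 ≈ -1.7399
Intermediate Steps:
U = -48 (U = 18 - 66 = -48)
N = -36 (N = 6*(-6) = -36)
j = -4434 (j = 2 - 1*4436 = 2 - 4436 = -4434)
L(a) = -36*a
(j + U)/(L(26) + 3512) = (-4434 - 48)/(-36*26 + 3512) = -4482/(-936 + 3512) = -4482/2576 = -4482*1/2576 = -2241/1288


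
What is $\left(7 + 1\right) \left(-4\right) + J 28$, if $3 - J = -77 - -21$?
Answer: $1620$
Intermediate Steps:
$J = 59$ ($J = 3 - \left(-77 - -21\right) = 3 - \left(-77 + 21\right) = 3 - -56 = 3 + 56 = 59$)
$\left(7 + 1\right) \left(-4\right) + J 28 = \left(7 + 1\right) \left(-4\right) + 59 \cdot 28 = 8 \left(-4\right) + 1652 = -32 + 1652 = 1620$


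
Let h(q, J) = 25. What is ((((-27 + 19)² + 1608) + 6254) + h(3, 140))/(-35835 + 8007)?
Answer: -7951/27828 ≈ -0.28572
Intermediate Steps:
((((-27 + 19)² + 1608) + 6254) + h(3, 140))/(-35835 + 8007) = ((((-27 + 19)² + 1608) + 6254) + 25)/(-35835 + 8007) = ((((-8)² + 1608) + 6254) + 25)/(-27828) = (((64 + 1608) + 6254) + 25)*(-1/27828) = ((1672 + 6254) + 25)*(-1/27828) = (7926 + 25)*(-1/27828) = 7951*(-1/27828) = -7951/27828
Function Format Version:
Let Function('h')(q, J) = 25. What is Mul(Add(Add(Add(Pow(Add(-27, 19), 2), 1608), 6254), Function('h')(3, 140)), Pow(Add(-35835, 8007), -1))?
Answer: Rational(-7951, 27828) ≈ -0.28572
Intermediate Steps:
Mul(Add(Add(Add(Pow(Add(-27, 19), 2), 1608), 6254), Function('h')(3, 140)), Pow(Add(-35835, 8007), -1)) = Mul(Add(Add(Add(Pow(Add(-27, 19), 2), 1608), 6254), 25), Pow(Add(-35835, 8007), -1)) = Mul(Add(Add(Add(Pow(-8, 2), 1608), 6254), 25), Pow(-27828, -1)) = Mul(Add(Add(Add(64, 1608), 6254), 25), Rational(-1, 27828)) = Mul(Add(Add(1672, 6254), 25), Rational(-1, 27828)) = Mul(Add(7926, 25), Rational(-1, 27828)) = Mul(7951, Rational(-1, 27828)) = Rational(-7951, 27828)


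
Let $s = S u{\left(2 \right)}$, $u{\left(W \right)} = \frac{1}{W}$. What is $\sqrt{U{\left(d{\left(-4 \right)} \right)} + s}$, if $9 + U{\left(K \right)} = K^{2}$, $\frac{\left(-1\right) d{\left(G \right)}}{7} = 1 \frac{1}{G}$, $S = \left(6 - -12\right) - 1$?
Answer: $\frac{\sqrt{41}}{4} \approx 1.6008$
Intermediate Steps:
$S = 17$ ($S = \left(6 + 12\right) - 1 = 18 - 1 = 17$)
$d{\left(G \right)} = - \frac{7}{G}$ ($d{\left(G \right)} = - 7 \cdot 1 \frac{1}{G} = - \frac{7}{G}$)
$s = \frac{17}{2} \approx 8.5$
$U{\left(K \right)} = -9 + K^{2}$
$\sqrt{U{\left(d{\left(-4 \right)} \right)} + s} = \sqrt{\left(-9 + \left(- \frac{7}{-4}\right)^{2}\right) + \frac{17}{2}} = \sqrt{\left(-9 + \left(\left(-7\right) \left(- \frac{1}{4}\right)\right)^{2}\right) + \frac{17}{2}} = \sqrt{\left(-9 + \left(\frac{7}{4}\right)^{2}\right) + \frac{17}{2}} = \sqrt{\left(-9 + \frac{49}{16}\right) + \frac{17}{2}} = \sqrt{- \frac{95}{16} + \frac{17}{2}} = \sqrt{\frac{41}{16}} = \frac{\sqrt{41}}{4}$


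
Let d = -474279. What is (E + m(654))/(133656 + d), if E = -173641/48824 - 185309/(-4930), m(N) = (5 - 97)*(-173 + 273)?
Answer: 64890290221/2411433716040 ≈ 0.026909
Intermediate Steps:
m(N) = -9200 (m(N) = -92*100 = -9200)
E = 240925779/7079480 (E = -173641*1/48824 - 185309*(-1/4930) = -173641/48824 + 185309/4930 = 240925779/7079480 ≈ 34.032)
(E + m(654))/(133656 + d) = (240925779/7079480 - 9200)/(133656 - 474279) = -64890290221/7079480/(-340623) = -64890290221/7079480*(-1/340623) = 64890290221/2411433716040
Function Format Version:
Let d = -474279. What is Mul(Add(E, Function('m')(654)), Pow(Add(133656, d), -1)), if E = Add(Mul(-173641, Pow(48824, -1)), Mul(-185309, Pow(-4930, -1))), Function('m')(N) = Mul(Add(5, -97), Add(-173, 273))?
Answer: Rational(64890290221, 2411433716040) ≈ 0.026909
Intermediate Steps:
Function('m')(N) = -9200 (Function('m')(N) = Mul(-92, 100) = -9200)
E = Rational(240925779, 7079480) (E = Add(Mul(-173641, Rational(1, 48824)), Mul(-185309, Rational(-1, 4930))) = Add(Rational(-173641, 48824), Rational(185309, 4930)) = Rational(240925779, 7079480) ≈ 34.032)
Mul(Add(E, Function('m')(654)), Pow(Add(133656, d), -1)) = Mul(Add(Rational(240925779, 7079480), -9200), Pow(Add(133656, -474279), -1)) = Mul(Rational(-64890290221, 7079480), Pow(-340623, -1)) = Mul(Rational(-64890290221, 7079480), Rational(-1, 340623)) = Rational(64890290221, 2411433716040)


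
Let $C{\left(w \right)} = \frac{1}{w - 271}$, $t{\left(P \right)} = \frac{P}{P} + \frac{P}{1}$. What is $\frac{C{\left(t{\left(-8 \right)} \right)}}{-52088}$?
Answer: $\frac{1}{14480464} \approx 6.9059 \cdot 10^{-8}$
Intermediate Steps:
$t{\left(P \right)} = 1 + P$ ($t{\left(P \right)} = 1 + P 1 = 1 + P$)
$C{\left(w \right)} = \frac{1}{-271 + w}$
$\frac{C{\left(t{\left(-8 \right)} \right)}}{-52088} = \frac{1}{\left(-271 + \left(1 - 8\right)\right) \left(-52088\right)} = \frac{1}{-271 - 7} \left(- \frac{1}{52088}\right) = \frac{1}{-278} \left(- \frac{1}{52088}\right) = \left(- \frac{1}{278}\right) \left(- \frac{1}{52088}\right) = \frac{1}{14480464}$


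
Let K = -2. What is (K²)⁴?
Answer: 256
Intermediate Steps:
(K²)⁴ = ((-2)²)⁴ = 4⁴ = 256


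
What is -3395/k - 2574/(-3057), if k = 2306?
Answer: -1480957/2349814 ≈ -0.63024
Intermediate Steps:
-3395/k - 2574/(-3057) = -3395/2306 - 2574/(-3057) = -3395*1/2306 - 2574*(-1/3057) = -3395/2306 + 858/1019 = -1480957/2349814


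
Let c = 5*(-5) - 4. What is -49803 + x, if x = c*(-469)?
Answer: -36202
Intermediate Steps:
c = -29 (c = -25 - 4 = -29)
x = 13601 (x = -29*(-469) = 13601)
-49803 + x = -49803 + 13601 = -36202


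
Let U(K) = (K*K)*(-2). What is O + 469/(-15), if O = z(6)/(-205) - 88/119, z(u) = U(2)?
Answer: -467903/14637 ≈ -31.967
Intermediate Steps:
U(K) = -2*K² (U(K) = K²*(-2) = -2*K²)
z(u) = -8 (z(u) = -2*2² = -2*4 = -8)
O = -17088/24395 (O = -8/(-205) - 88/119 = -8*(-1/205) - 88*1/119 = 8/205 - 88/119 = -17088/24395 ≈ -0.70047)
O + 469/(-15) = -17088/24395 + 469/(-15) = -17088/24395 + 469*(-1/15) = -17088/24395 - 469/15 = -467903/14637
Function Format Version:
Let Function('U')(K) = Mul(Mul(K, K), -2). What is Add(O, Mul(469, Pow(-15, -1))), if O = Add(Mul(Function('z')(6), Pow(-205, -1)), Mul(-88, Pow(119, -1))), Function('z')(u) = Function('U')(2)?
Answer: Rational(-467903, 14637) ≈ -31.967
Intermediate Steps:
Function('U')(K) = Mul(-2, Pow(K, 2)) (Function('U')(K) = Mul(Pow(K, 2), -2) = Mul(-2, Pow(K, 2)))
Function('z')(u) = -8 (Function('z')(u) = Mul(-2, Pow(2, 2)) = Mul(-2, 4) = -8)
O = Rational(-17088, 24395) (O = Add(Mul(-8, Pow(-205, -1)), Mul(-88, Pow(119, -1))) = Add(Mul(-8, Rational(-1, 205)), Mul(-88, Rational(1, 119))) = Add(Rational(8, 205), Rational(-88, 119)) = Rational(-17088, 24395) ≈ -0.70047)
Add(O, Mul(469, Pow(-15, -1))) = Add(Rational(-17088, 24395), Mul(469, Pow(-15, -1))) = Add(Rational(-17088, 24395), Mul(469, Rational(-1, 15))) = Add(Rational(-17088, 24395), Rational(-469, 15)) = Rational(-467903, 14637)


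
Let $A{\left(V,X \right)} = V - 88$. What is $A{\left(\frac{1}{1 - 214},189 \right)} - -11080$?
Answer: $\frac{2341295}{213} \approx 10992.0$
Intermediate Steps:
$A{\left(V,X \right)} = -88 + V$
$A{\left(\frac{1}{1 - 214},189 \right)} - -11080 = \left(-88 + \frac{1}{1 - 214}\right) - -11080 = \left(-88 + \frac{1}{-213}\right) + 11080 = \left(-88 - \frac{1}{213}\right) + 11080 = - \frac{18745}{213} + 11080 = \frac{2341295}{213}$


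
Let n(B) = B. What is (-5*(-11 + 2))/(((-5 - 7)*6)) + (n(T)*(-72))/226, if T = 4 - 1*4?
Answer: -5/8 ≈ -0.62500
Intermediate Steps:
T = 0 (T = 4 - 4 = 0)
(-5*(-11 + 2))/(((-5 - 7)*6)) + (n(T)*(-72))/226 = (-5*(-11 + 2))/(((-5 - 7)*6)) + (0*(-72))/226 = (-5*(-9))/((-12*6)) + 0*(1/226) = 45/(-72) + 0 = 45*(-1/72) + 0 = -5/8 + 0 = -5/8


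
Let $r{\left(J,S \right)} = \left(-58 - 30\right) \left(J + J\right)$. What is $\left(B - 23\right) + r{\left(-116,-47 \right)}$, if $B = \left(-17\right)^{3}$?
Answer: $15480$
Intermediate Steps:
$B = -4913$
$r{\left(J,S \right)} = - 176 J$ ($r{\left(J,S \right)} = - 88 \cdot 2 J = - 176 J$)
$\left(B - 23\right) + r{\left(-116,-47 \right)} = \left(-4913 - 23\right) - -20416 = -4936 + 20416 = 15480$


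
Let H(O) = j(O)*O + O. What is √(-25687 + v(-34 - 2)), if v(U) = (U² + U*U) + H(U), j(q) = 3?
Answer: I*√23239 ≈ 152.44*I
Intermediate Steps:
H(O) = 4*O (H(O) = 3*O + O = 4*O)
v(U) = 2*U² + 4*U (v(U) = (U² + U*U) + 4*U = (U² + U²) + 4*U = 2*U² + 4*U)
√(-25687 + v(-34 - 2)) = √(-25687 + 2*(-34 - 2)*(2 + (-34 - 2))) = √(-25687 + 2*(-36)*(2 - 36)) = √(-25687 + 2*(-36)*(-34)) = √(-25687 + 2448) = √(-23239) = I*√23239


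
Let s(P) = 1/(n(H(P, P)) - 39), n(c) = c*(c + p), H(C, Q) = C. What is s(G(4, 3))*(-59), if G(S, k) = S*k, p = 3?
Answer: -59/141 ≈ -0.41844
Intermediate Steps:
n(c) = c*(3 + c) (n(c) = c*(c + 3) = c*(3 + c))
s(P) = 1/(-39 + P*(3 + P)) (s(P) = 1/(P*(3 + P) - 39) = 1/(-39 + P*(3 + P)))
s(G(4, 3))*(-59) = -59/(-39 + (4*3)*(3 + 4*3)) = -59/(-39 + 12*(3 + 12)) = -59/(-39 + 12*15) = -59/(-39 + 180) = -59/141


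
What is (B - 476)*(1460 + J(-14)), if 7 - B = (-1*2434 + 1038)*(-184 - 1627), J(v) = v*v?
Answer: -4187403000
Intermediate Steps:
J(v) = v²
B = -2528149 (B = 7 - (-1*2434 + 1038)*(-184 - 1627) = 7 - (-2434 + 1038)*(-1811) = 7 - (-1396)*(-1811) = 7 - 1*2528156 = 7 - 2528156 = -2528149)
(B - 476)*(1460 + J(-14)) = (-2528149 - 476)*(1460 + (-14)²) = -2528625*(1460 + 196) = -2528625*1656 = -4187403000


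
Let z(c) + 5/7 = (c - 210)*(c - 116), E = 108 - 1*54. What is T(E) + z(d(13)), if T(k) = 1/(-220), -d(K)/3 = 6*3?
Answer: 69114093/1540 ≈ 44879.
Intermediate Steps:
d(K) = -54 (d(K) = -18*3 = -3*18 = -54)
E = 54 (E = 108 - 54 = 54)
T(k) = -1/220
z(c) = -5/7 + (-210 + c)*(-116 + c) (z(c) = -5/7 + (c - 210)*(c - 116) = -5/7 + (-210 + c)*(-116 + c))
T(E) + z(d(13)) = -1/220 + (170515/7 + (-54)² - 326*(-54)) = -1/220 + (170515/7 + 2916 + 17604) = -1/220 + 314155/7 = 69114093/1540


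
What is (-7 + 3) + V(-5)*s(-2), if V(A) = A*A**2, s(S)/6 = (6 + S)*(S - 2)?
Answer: 11996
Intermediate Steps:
s(S) = 6*(-2 + S)*(6 + S) (s(S) = 6*((6 + S)*(S - 2)) = 6*((6 + S)*(-2 + S)) = 6*((-2 + S)*(6 + S)) = 6*(-2 + S)*(6 + S))
V(A) = A**3
(-7 + 3) + V(-5)*s(-2) = (-7 + 3) + (-5)**3*(-72 + 6*(-2)**2 + 24*(-2)) = -4 - 125*(-72 + 6*4 - 48) = -4 - 125*(-72 + 24 - 48) = -4 - 125*(-96) = -4 + 12000 = 11996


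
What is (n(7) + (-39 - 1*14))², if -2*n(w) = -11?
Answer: 9025/4 ≈ 2256.3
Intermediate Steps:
n(w) = 11/2 (n(w) = -½*(-11) = 11/2)
(n(7) + (-39 - 1*14))² = (11/2 + (-39 - 1*14))² = (11/2 + (-39 - 14))² = (11/2 - 53)² = (-95/2)² = 9025/4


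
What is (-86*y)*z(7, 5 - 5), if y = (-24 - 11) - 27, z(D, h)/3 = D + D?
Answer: 223944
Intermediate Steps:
z(D, h) = 6*D (z(D, h) = 3*(D + D) = 3*(2*D) = 6*D)
y = -62 (y = -35 - 27 = -62)
(-86*y)*z(7, 5 - 5) = (-86*(-62))*(6*7) = 5332*42 = 223944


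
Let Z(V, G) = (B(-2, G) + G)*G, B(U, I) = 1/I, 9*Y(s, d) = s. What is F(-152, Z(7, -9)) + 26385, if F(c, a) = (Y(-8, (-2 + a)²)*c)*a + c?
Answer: 335809/9 ≈ 37312.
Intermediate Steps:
Y(s, d) = s/9
Z(V, G) = G*(G + 1/G) (Z(V, G) = (1/G + G)*G = (G + 1/G)*G = G*(G + 1/G))
F(c, a) = c - 8*a*c/9 (F(c, a) = (((⅑)*(-8))*c)*a + c = (-8*c/9)*a + c = -8*a*c/9 + c = c - 8*a*c/9)
F(-152, Z(7, -9)) + 26385 = (⅑)*(-152)*(9 - 8*(1 + (-9)²)) + 26385 = (⅑)*(-152)*(9 - 8*(1 + 81)) + 26385 = (⅑)*(-152)*(9 - 8*82) + 26385 = (⅑)*(-152)*(9 - 656) + 26385 = (⅑)*(-152)*(-647) + 26385 = 98344/9 + 26385 = 335809/9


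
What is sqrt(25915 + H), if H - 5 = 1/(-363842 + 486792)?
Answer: sqrt(15672997156918)/24590 ≈ 161.00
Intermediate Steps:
H = 614751/122950 (H = 5 + 1/(-363842 + 486792) = 5 + 1/122950 = 614751/122950 ≈ 5.0000)
sqrt(25915 + H) = sqrt(25915 + 614751/122950) = sqrt(3186864001/122950) = sqrt(15672997156918)/24590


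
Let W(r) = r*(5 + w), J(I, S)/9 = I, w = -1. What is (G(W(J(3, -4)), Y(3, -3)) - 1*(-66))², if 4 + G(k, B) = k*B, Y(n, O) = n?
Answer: 148996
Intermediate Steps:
J(I, S) = 9*I
W(r) = 4*r (W(r) = r*(5 - 1) = r*4 = 4*r)
G(k, B) = -4 + B*k (G(k, B) = -4 + k*B = -4 + B*k)
(G(W(J(3, -4)), Y(3, -3)) - 1*(-66))² = ((-4 + 3*(4*(9*3))) - 1*(-66))² = ((-4 + 3*(4*27)) + 66)² = ((-4 + 3*108) + 66)² = ((-4 + 324) + 66)² = (320 + 66)² = 386² = 148996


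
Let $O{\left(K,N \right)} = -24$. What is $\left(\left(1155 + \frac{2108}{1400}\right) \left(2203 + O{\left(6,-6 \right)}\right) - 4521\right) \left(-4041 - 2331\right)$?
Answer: $- \frac{2805039571338}{175} \approx -1.6029 \cdot 10^{10}$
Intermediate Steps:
$\left(\left(1155 + \frac{2108}{1400}\right) \left(2203 + O{\left(6,-6 \right)}\right) - 4521\right) \left(-4041 - 2331\right) = \left(\left(1155 + \frac{2108}{1400}\right) \left(2203 - 24\right) - 4521\right) \left(-4041 - 2331\right) = \left(\left(1155 + 2108 \cdot \frac{1}{1400}\right) 2179 - 4521\right) \left(-6372\right) = \left(\left(1155 + \frac{527}{350}\right) 2179 - 4521\right) \left(-6372\right) = \left(\frac{404777}{350} \cdot 2179 - 4521\right) \left(-6372\right) = \left(\frac{882009083}{350} - 4521\right) \left(-6372\right) = \frac{880426733}{350} \left(-6372\right) = - \frac{2805039571338}{175}$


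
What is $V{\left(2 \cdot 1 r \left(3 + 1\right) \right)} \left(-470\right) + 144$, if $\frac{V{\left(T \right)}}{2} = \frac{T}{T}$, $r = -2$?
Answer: $-796$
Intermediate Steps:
$V{\left(T \right)} = 2$ ($V{\left(T \right)} = 2 \frac{T}{T} = 2 \cdot 1 = 2$)
$V{\left(2 \cdot 1 r \left(3 + 1\right) \right)} \left(-470\right) + 144 = 2 \left(-470\right) + 144 = -940 + 144 = -796$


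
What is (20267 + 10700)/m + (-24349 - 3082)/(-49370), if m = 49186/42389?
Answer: 16201845367119/607078205 ≈ 26688.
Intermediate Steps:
m = 49186/42389 (m = 49186*(1/42389) = 49186/42389 ≈ 1.1603)
(20267 + 10700)/m + (-24349 - 3082)/(-49370) = (20267 + 10700)/(49186/42389) + (-24349 - 3082)/(-49370) = 30967*(42389/49186) - 27431*(-1/49370) = 1312660163/49186 + 27431/49370 = 16201845367119/607078205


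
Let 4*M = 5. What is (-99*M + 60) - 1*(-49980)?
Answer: 199665/4 ≈ 49916.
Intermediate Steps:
M = 5/4 (M = (1/4)*5 = 5/4 ≈ 1.2500)
(-99*M + 60) - 1*(-49980) = (-99*5/4 + 60) - 1*(-49980) = (-495/4 + 60) + 49980 = -255/4 + 49980 = 199665/4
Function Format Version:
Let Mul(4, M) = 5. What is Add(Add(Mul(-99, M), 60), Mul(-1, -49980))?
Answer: Rational(199665, 4) ≈ 49916.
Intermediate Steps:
M = Rational(5, 4) (M = Mul(Rational(1, 4), 5) = Rational(5, 4) ≈ 1.2500)
Add(Add(Mul(-99, M), 60), Mul(-1, -49980)) = Add(Add(Mul(-99, Rational(5, 4)), 60), Mul(-1, -49980)) = Add(Add(Rational(-495, 4), 60), 49980) = Add(Rational(-255, 4), 49980) = Rational(199665, 4)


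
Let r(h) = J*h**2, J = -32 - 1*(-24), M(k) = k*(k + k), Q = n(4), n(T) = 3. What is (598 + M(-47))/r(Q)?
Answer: -209/3 ≈ -69.667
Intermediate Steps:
Q = 3
M(k) = 2*k**2 (M(k) = k*(2*k) = 2*k**2)
J = -8 (J = -32 + 24 = -8)
r(h) = -8*h**2
(598 + M(-47))/r(Q) = (598 + 2*(-47)**2)/((-8*3**2)) = (598 + 2*2209)/((-8*9)) = (598 + 4418)/(-72) = 5016*(-1/72) = -209/3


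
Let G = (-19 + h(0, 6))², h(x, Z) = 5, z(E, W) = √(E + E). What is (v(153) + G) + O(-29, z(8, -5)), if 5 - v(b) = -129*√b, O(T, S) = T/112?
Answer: 22483/112 + 387*√17 ≈ 1796.4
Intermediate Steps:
z(E, W) = √2*√E (z(E, W) = √(2*E) = √2*√E)
O(T, S) = T/112 (O(T, S) = T*(1/112) = T/112)
G = 196 (G = (-19 + 5)² = (-14)² = 196)
v(b) = 5 + 129*√b (v(b) = 5 - (-129)*√b = 5 + 129*√b)
(v(153) + G) + O(-29, z(8, -5)) = ((5 + 129*√153) + 196) + (1/112)*(-29) = ((5 + 129*(3*√17)) + 196) - 29/112 = ((5 + 387*√17) + 196) - 29/112 = (201 + 387*√17) - 29/112 = 22483/112 + 387*√17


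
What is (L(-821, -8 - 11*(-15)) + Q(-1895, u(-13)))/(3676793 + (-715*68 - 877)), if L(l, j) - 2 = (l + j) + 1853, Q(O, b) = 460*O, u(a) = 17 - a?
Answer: -870509/3627296 ≈ -0.23999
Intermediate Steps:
L(l, j) = 1855 + j + l (L(l, j) = 2 + ((l + j) + 1853) = 2 + ((j + l) + 1853) = 2 + (1853 + j + l) = 1855 + j + l)
(L(-821, -8 - 11*(-15)) + Q(-1895, u(-13)))/(3676793 + (-715*68 - 877)) = ((1855 + (-8 - 11*(-15)) - 821) + 460*(-1895))/(3676793 + (-715*68 - 877)) = ((1855 + (-8 + 165) - 821) - 871700)/(3676793 + (-48620 - 877)) = ((1855 + 157 - 821) - 871700)/(3676793 - 49497) = (1191 - 871700)/3627296 = -870509*1/3627296 = -870509/3627296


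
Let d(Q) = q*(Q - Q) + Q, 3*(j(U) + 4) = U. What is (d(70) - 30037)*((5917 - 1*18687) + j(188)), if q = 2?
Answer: 380920526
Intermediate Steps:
j(U) = -4 + U/3
d(Q) = Q (d(Q) = 2*(Q - Q) + Q = 2*0 + Q = 0 + Q = Q)
(d(70) - 30037)*((5917 - 1*18687) + j(188)) = (70 - 30037)*((5917 - 1*18687) + (-4 + (1/3)*188)) = -29967*((5917 - 18687) + (-4 + 188/3)) = -29967*(-12770 + 176/3) = -29967*(-38134/3) = 380920526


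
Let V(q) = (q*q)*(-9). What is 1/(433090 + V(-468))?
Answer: -1/1538126 ≈ -6.5014e-7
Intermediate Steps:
V(q) = -9*q² (V(q) = q²*(-9) = -9*q²)
1/(433090 + V(-468)) = 1/(433090 - 9*(-468)²) = 1/(433090 - 9*219024) = 1/(433090 - 1971216) = 1/(-1538126) = -1/1538126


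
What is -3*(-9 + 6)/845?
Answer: 9/845 ≈ 0.010651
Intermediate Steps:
-3*(-9 + 6)/845 = -3*(-3)*(1/845) = 9*(1/845) = 9/845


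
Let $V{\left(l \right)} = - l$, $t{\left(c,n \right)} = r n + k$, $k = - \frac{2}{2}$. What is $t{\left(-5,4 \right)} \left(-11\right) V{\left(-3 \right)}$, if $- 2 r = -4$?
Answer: $-231$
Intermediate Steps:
$r = 2$ ($r = \left(- \frac{1}{2}\right) \left(-4\right) = 2$)
$k = -1$ ($k = \left(-2\right) \frac{1}{2} = -1$)
$t{\left(c,n \right)} = -1 + 2 n$ ($t{\left(c,n \right)} = 2 n - 1 = -1 + 2 n$)
$t{\left(-5,4 \right)} \left(-11\right) V{\left(-3 \right)} = \left(-1 + 2 \cdot 4\right) \left(-11\right) \left(\left(-1\right) \left(-3\right)\right) = \left(-1 + 8\right) \left(-11\right) 3 = 7 \left(-11\right) 3 = \left(-77\right) 3 = -231$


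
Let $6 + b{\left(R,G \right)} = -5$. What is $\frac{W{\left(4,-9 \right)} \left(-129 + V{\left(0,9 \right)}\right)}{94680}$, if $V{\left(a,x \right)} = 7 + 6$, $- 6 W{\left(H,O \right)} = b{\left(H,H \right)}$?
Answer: $- \frac{319}{142020} \approx -0.0022462$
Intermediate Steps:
$b{\left(R,G \right)} = -11$ ($b{\left(R,G \right)} = -6 - 5 = -11$)
$W{\left(H,O \right)} = \frac{11}{6}$ ($W{\left(H,O \right)} = \left(- \frac{1}{6}\right) \left(-11\right) = \frac{11}{6}$)
$V{\left(a,x \right)} = 13$
$\frac{W{\left(4,-9 \right)} \left(-129 + V{\left(0,9 \right)}\right)}{94680} = \frac{\frac{11}{6} \left(-129 + 13\right)}{94680} = \frac{11}{6} \left(-116\right) \frac{1}{94680} = \left(- \frac{638}{3}\right) \frac{1}{94680} = - \frac{319}{142020}$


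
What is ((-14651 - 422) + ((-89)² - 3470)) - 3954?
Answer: -14576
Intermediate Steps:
((-14651 - 422) + ((-89)² - 3470)) - 3954 = (-15073 + (7921 - 3470)) - 3954 = (-15073 + 4451) - 3954 = -10622 - 3954 = -14576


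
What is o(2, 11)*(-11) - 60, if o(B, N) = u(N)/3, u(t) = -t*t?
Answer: 1151/3 ≈ 383.67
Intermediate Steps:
u(t) = -t²
o(B, N) = -N²/3
o(2, 11)*(-11) - 60 = -⅓*11²*(-11) - 60 = -⅓*121*(-11) - 60 = -121/3*(-11) - 60 = 1331/3 - 60 = 1151/3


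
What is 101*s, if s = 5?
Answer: 505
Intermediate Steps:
101*s = 101*5 = 505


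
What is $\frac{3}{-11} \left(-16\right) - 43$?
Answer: $- \frac{425}{11} \approx -38.636$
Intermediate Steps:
$\frac{3}{-11} \left(-16\right) - 43 = 3 \left(- \frac{1}{11}\right) \left(-16\right) - 43 = \left(- \frac{3}{11}\right) \left(-16\right) - 43 = \frac{48}{11} - 43 = - \frac{425}{11}$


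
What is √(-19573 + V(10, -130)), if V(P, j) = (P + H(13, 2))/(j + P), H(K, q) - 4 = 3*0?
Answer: I*√17615805/30 ≈ 139.9*I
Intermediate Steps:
H(K, q) = 4 (H(K, q) = 4 + 3*0 = 4 + 0 = 4)
V(P, j) = (4 + P)/(P + j) (V(P, j) = (P + 4)/(j + P) = (4 + P)/(P + j))
√(-19573 + V(10, -130)) = √(-19573 + (4 + 10)/(10 - 130)) = √(-19573 + 14/(-120)) = √(-19573 - 1/120*14) = √(-19573 - 7/60) = √(-1174387/60) = I*√17615805/30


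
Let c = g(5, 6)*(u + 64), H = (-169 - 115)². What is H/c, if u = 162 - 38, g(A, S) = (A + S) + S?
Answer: 20164/799 ≈ 25.237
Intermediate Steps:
g(A, S) = A + 2*S
H = 80656 (H = (-284)² = 80656)
u = 124
c = 3196 (c = (5 + 2*6)*(124 + 64) = (5 + 12)*188 = 17*188 = 3196)
H/c = 80656/3196 = 80656*(1/3196) = 20164/799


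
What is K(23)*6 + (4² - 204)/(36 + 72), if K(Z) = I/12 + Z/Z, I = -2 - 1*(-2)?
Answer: 115/27 ≈ 4.2593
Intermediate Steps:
I = 0 (I = -2 + 2 = 0)
K(Z) = 1 (K(Z) = 0/12 + Z/Z = 0*(1/12) + 1 = 0 + 1 = 1)
K(23)*6 + (4² - 204)/(36 + 72) = 1*6 + (4² - 204)/(36 + 72) = 6 + (16 - 204)/108 = 6 - 188*1/108 = 6 - 47/27 = 115/27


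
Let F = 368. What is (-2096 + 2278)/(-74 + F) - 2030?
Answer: -42617/21 ≈ -2029.4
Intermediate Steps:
(-2096 + 2278)/(-74 + F) - 2030 = (-2096 + 2278)/(-74 + 368) - 2030 = 182/294 - 2030 = 182*(1/294) - 2030 = 13/21 - 2030 = -42617/21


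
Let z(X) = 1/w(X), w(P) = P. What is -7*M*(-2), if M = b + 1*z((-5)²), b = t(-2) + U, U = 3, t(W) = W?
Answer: 364/25 ≈ 14.560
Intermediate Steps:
z(X) = 1/X
b = 1 (b = -2 + 3 = 1)
M = 26/25 (M = 1 + 1/(-5)² = 1 + 1/25 = 26/25 ≈ 1.0400)
-7*M*(-2) = -7*26/25*(-2) = -182/25*(-2) = 364/25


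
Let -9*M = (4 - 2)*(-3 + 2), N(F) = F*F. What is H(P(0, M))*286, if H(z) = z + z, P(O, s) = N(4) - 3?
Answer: 7436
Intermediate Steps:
N(F) = F²
M = 2/9 (M = -(4 - 2)*(-3 + 2)/9 = -2*(-1)/9 = -⅑*(-2) = 2/9 ≈ 0.22222)
P(O, s) = 13 (P(O, s) = 4² - 3 = 16 - 3 = 13)
H(z) = 2*z
H(P(0, M))*286 = (2*13)*286 = 26*286 = 7436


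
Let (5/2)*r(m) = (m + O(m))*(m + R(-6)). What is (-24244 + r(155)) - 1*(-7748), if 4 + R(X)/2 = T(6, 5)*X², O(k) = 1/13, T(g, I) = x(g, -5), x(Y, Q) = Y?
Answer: 1262288/65 ≈ 19420.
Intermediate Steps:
T(g, I) = g
O(k) = 1/13
R(X) = -8 + 12*X² (R(X) = -8 + 2*(6*X²) = -8 + 12*X²)
r(m) = 2*(424 + m)*(1/13 + m)/5 (r(m) = 2*((m + 1/13)*(m + (-8 + 12*(-6)²)))/5 = 2*((1/13 + m)*(m + (-8 + 12*36)))/5 = 2*((1/13 + m)*(m + (-8 + 432)))/5 = 2*((1/13 + m)*(m + 424))/5 = 2*((1/13 + m)*(424 + m))/5 = 2*((424 + m)*(1/13 + m))/5 = 2*(424 + m)*(1/13 + m)/5)
(-24244 + r(155)) - 1*(-7748) = (-24244 + (848/65 + (⅖)*155² + (11026/65)*155)) - 1*(-7748) = (-24244 + (848/65 + (⅖)*24025 + 341806/13)) + 7748 = (-24244 + (848/65 + 9610 + 341806/13)) + 7748 = (-24244 + 2334528/65) + 7748 = 758668/65 + 7748 = 1262288/65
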